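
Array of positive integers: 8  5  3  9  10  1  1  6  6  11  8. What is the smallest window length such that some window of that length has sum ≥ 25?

3

Extend right; whenever the sum reaches 25, record the length and shrink from the left:
add 8: running sum 8 < 25
add 5: running sum 13 < 25
add 3: running sum 16 < 25
add 9: shortest ending here [8, 5, 3, 9] sum 25, len 4
add 10: shortest ending here [5, 3, 9, 10] sum 27, len 4
add 1: shortest ending here [5, 3, 9, 10, 1] sum 28, len 5
add 1: shortest ending here [5, 3, 9, 10, 1, 1] sum 29, len 6
add 6: shortest ending here [9, 10, 1, 1, 6] sum 27, len 5
add 6: shortest ending here [9, 10, 1, 1, 6, 6] sum 33, len 6
add 11: shortest ending here [1, 1, 6, 6, 11] sum 25, len 5
add 8: shortest ending here [6, 11, 8] sum 25, len 3
Shortest qualifying length: 3.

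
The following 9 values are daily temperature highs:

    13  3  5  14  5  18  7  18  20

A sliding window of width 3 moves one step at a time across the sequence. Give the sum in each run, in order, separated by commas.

13 3 5 → sum 21
3 5 14 → sum 22
5 14 5 → sum 24
14 5 18 → sum 37
5 18 7 → sum 30
18 7 18 → sum 43
7 18 20 → sum 45

21, 22, 24, 37, 30, 43, 45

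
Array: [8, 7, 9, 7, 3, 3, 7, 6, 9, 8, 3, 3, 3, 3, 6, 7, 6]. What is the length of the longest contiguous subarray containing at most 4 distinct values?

8

add 8: window [8] (1 distinct), len 1
add 7: window [8, 7] (2 distinct), len 2
add 9: window [8, 7, 9] (3 distinct), len 3
add 7: window [8, 7, 9, 7] (3 distinct), len 4
add 3: window [8, 7, 9, 7, 3] (4 distinct), len 5
add 3: window [8, 7, 9, 7, 3, 3] (4 distinct), len 6
add 7: window [8, 7, 9, 7, 3, 3, 7] (4 distinct), len 7
add 6: window [7, 9, 7, 3, 3, 7, 6] (4 distinct), len 7
add 9: window [7, 9, 7, 3, 3, 7, 6, 9] (4 distinct), len 8
add 8: window [7, 6, 9, 8] (4 distinct), len 4
add 3: window [6, 9, 8, 3] (4 distinct), len 4
add 3: window [6, 9, 8, 3, 3] (4 distinct), len 5
add 3: window [6, 9, 8, 3, 3, 3] (4 distinct), len 6
add 3: window [6, 9, 8, 3, 3, 3, 3] (4 distinct), len 7
add 6: window [6, 9, 8, 3, 3, 3, 3, 6] (4 distinct), len 8
add 7: window [8, 3, 3, 3, 3, 6, 7] (4 distinct), len 7
add 6: window [8, 3, 3, 3, 3, 6, 7, 6] (4 distinct), len 8
Longest length with ≤4 distinct: 8.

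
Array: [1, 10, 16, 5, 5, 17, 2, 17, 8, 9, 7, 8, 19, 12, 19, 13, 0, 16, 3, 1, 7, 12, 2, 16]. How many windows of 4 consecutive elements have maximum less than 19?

[1, 10, 16, 5] → max 16  < 19 ✓
[10, 16, 5, 5] → max 16  < 19 ✓
[16, 5, 5, 17] → max 17  < 19 ✓
[5, 5, 17, 2] → max 17  < 19 ✓
[5, 17, 2, 17] → max 17  < 19 ✓
[17, 2, 17, 8] → max 17  < 19 ✓
[2, 17, 8, 9] → max 17  < 19 ✓
[17, 8, 9, 7] → max 17  < 19 ✓
[8, 9, 7, 8] → max 9  < 19 ✓
[9, 7, 8, 19] → max 19
[7, 8, 19, 12] → max 19
[8, 19, 12, 19] → max 19
[19, 12, 19, 13] → max 19
[12, 19, 13, 0] → max 19
[19, 13, 0, 16] → max 19
[13, 0, 16, 3] → max 16  < 19 ✓
[0, 16, 3, 1] → max 16  < 19 ✓
[16, 3, 1, 7] → max 16  < 19 ✓
[3, 1, 7, 12] → max 12  < 19 ✓
[1, 7, 12, 2] → max 12  < 19 ✓
[7, 12, 2, 16] → max 16  < 19 ✓
15 windows satisfy the condition.

15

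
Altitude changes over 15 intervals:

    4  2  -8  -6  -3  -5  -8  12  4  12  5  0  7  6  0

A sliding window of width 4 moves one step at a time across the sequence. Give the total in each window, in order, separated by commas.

4 2 -8 -6 → sum -8
2 -8 -6 -3 → sum -15
-8 -6 -3 -5 → sum -22
-6 -3 -5 -8 → sum -22
-3 -5 -8 12 → sum -4
-5 -8 12 4 → sum 3
-8 12 4 12 → sum 20
12 4 12 5 → sum 33
4 12 5 0 → sum 21
12 5 0 7 → sum 24
5 0 7 6 → sum 18
0 7 6 0 → sum 13

-8, -15, -22, -22, -4, 3, 20, 33, 21, 24, 18, 13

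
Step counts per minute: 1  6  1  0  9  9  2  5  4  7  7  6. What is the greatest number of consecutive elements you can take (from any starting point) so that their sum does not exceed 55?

11

→ 1: sum 1, len 1
→ 6: sum 7, len 2
→ 1: sum 8, len 3
→ 0: sum 8, len 4
→ 9: sum 17, len 5
→ 9: sum 26, len 6
→ 2: sum 28, len 7
→ 5: sum 33, len 8
→ 4: sum 37, len 9
→ 7: sum 44, len 10
→ 7: sum 51, len 11
→ 6 (dropped 1, 6): sum 50, len 10
Longest length seen: 11.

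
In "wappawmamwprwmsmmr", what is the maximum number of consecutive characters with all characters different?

add w: [w] len 1
add a: [w, a] len 2
add p: [w, a, p] len 3
add p (repeat p, move left end past it): [p] len 1
add a: [p, a] len 2
add w: [p, a, w] len 3
add m: [p, a, w, m] len 4
add a (repeat a, move left end past it): [w, m, a] len 3
add m (repeat m, move left end past it): [a, m] len 2
add w: [a, m, w] len 3
add p: [a, m, w, p] len 4
add r: [a, m, w, p, r] len 5
add w (repeat w, move left end past it): [p, r, w] len 3
add m: [p, r, w, m] len 4
add s: [p, r, w, m, s] len 5
add m (repeat m, move left end past it): [s, m] len 2
add m (repeat m, move left end past it): [m] len 1
add r: [m, r] len 2
Longest all-distinct length: 5.

5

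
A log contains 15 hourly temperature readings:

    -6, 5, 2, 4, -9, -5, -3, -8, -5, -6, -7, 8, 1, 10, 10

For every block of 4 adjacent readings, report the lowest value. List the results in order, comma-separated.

-6, -9, -9, -9, -9, -8, -8, -8, -7, -7, -7, 1

-6 5 2 4 → min -6
5 2 4 -9 → min -9
2 4 -9 -5 → min -9
4 -9 -5 -3 → min -9
-9 -5 -3 -8 → min -9
-5 -3 -8 -5 → min -8
-3 -8 -5 -6 → min -8
-8 -5 -6 -7 → min -8
-5 -6 -7 8 → min -7
-6 -7 8 1 → min -7
-7 8 1 10 → min -7
8 1 10 10 → min 1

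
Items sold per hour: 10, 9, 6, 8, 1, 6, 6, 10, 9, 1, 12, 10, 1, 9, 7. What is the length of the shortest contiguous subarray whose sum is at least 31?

4

add 10: running sum 10 < 31
add 9: running sum 19 < 31
add 6: running sum 25 < 31
add 8: shortest ending here [10, 9, 6, 8] sum 33, len 4
add 1: shortest ending here [10, 9, 6, 8, 1] sum 34, len 5
add 6: shortest ending here [10, 9, 6, 8, 1, 6] sum 40, len 6
add 6: shortest ending here [9, 6, 8, 1, 6, 6] sum 36, len 6
add 10: shortest ending here [8, 1, 6, 6, 10] sum 31, len 5
add 9: shortest ending here [6, 6, 10, 9] sum 31, len 4
add 1: shortest ending here [6, 6, 10, 9, 1] sum 32, len 5
add 12: shortest ending here [10, 9, 1, 12] sum 32, len 4
add 10: shortest ending here [9, 1, 12, 10] sum 32, len 4
add 1: shortest ending here [9, 1, 12, 10, 1] sum 33, len 5
add 9: shortest ending here [12, 10, 1, 9] sum 32, len 4
add 7: shortest ending here [12, 10, 1, 9, 7] sum 39, len 5
Shortest qualifying length: 4.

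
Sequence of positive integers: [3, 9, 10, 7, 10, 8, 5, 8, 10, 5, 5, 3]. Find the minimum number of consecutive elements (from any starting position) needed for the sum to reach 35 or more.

4

Extend right; whenever the sum reaches 35, record the length and shrink from the left:
add 3: running sum 3 < 35
add 9: running sum 12 < 35
add 10: running sum 22 < 35
add 7: running sum 29 < 35
end 4: [9, 10, 7, 10] sum 36, len 4
end 5: [10, 7, 10, 8] sum 35, len 4
end 6: [10, 7, 10, 8, 5] sum 40, len 5
end 7: [7, 10, 8, 5, 8] sum 38, len 5
end 8: [10, 8, 5, 8, 10] sum 41, len 5
end 9: [8, 5, 8, 10, 5] sum 36, len 5
end 10: [8, 5, 8, 10, 5, 5] sum 41, len 6
end 11: [5, 8, 10, 5, 5, 3] sum 36, len 6
Shortest qualifying length: 4.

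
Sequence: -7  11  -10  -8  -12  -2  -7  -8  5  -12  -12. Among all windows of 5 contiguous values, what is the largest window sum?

-21

-7 11 -10 -8 -12 → sum -26
11 -10 -8 -12 -2 → sum -21
-10 -8 -12 -2 -7 → sum -39
-8 -12 -2 -7 -8 → sum -37
-12 -2 -7 -8 5 → sum -24
-2 -7 -8 5 -12 → sum -24
-7 -8 5 -12 -12 → sum -34
Largest of these is -21.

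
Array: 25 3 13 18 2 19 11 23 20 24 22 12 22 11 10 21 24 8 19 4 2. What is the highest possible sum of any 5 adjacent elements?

(25, 3, 13, 18, 2) → sum 61
(3, 13, 18, 2, 19) → sum 55
(13, 18, 2, 19, 11) → sum 63
(18, 2, 19, 11, 23) → sum 73
(2, 19, 11, 23, 20) → sum 75
(19, 11, 23, 20, 24) → sum 97
(11, 23, 20, 24, 22) → sum 100
(23, 20, 24, 22, 12) → sum 101
(20, 24, 22, 12, 22) → sum 100
(24, 22, 12, 22, 11) → sum 91
(22, 12, 22, 11, 10) → sum 77
(12, 22, 11, 10, 21) → sum 76
(22, 11, 10, 21, 24) → sum 88
(11, 10, 21, 24, 8) → sum 74
(10, 21, 24, 8, 19) → sum 82
(21, 24, 8, 19, 4) → sum 76
(24, 8, 19, 4, 2) → sum 57
Highest of these is 101.

101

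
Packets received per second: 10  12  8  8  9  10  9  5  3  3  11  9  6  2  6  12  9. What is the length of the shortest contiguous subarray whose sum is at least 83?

add 10: running sum 10 < 83
add 12: running sum 22 < 83
add 8: running sum 30 < 83
add 8: running sum 38 < 83
add 9: running sum 47 < 83
add 10: running sum 57 < 83
add 9: running sum 66 < 83
add 5: running sum 71 < 83
add 3: running sum 74 < 83
add 3: running sum 77 < 83
end 10: [10, 12, 8, 8, 9, 10, 9, 5, 3, 3, 11] sum 88, len 11
end 11: [12, 8, 8, 9, 10, 9, 5, 3, 3, 11, 9] sum 87, len 11
end 12: [12, 8, 8, 9, 10, 9, 5, 3, 3, 11, 9, 6] sum 93, len 12
end 13: [8, 8, 9, 10, 9, 5, 3, 3, 11, 9, 6, 2] sum 83, len 12
end 14: [8, 8, 9, 10, 9, 5, 3, 3, 11, 9, 6, 2, 6] sum 89, len 13
end 15: [9, 10, 9, 5, 3, 3, 11, 9, 6, 2, 6, 12] sum 85, len 12
end 16: [10, 9, 5, 3, 3, 11, 9, 6, 2, 6, 12, 9] sum 85, len 12
Shortest qualifying length: 11.

11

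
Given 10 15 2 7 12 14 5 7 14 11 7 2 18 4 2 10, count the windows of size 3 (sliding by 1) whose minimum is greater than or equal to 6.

10 15 2 → min 2
15 2 7 → min 2
2 7 12 → min 2
7 12 14 → min 7  ≥ 6 ✓
12 14 5 → min 5
14 5 7 → min 5
5 7 14 → min 5
7 14 11 → min 7  ≥ 6 ✓
14 11 7 → min 7  ≥ 6 ✓
11 7 2 → min 2
7 2 18 → min 2
2 18 4 → min 2
18 4 2 → min 2
4 2 10 → min 2
3 windows satisfy the condition.

3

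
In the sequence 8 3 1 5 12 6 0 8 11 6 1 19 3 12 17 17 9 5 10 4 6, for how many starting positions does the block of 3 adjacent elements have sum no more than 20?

9

[8, 3, 1] → sum 12  ≤ 20 ✓
[3, 1, 5] → sum 9  ≤ 20 ✓
[1, 5, 12] → sum 18  ≤ 20 ✓
[5, 12, 6] → sum 23
[12, 6, 0] → sum 18  ≤ 20 ✓
[6, 0, 8] → sum 14  ≤ 20 ✓
[0, 8, 11] → sum 19  ≤ 20 ✓
[8, 11, 6] → sum 25
[11, 6, 1] → sum 18  ≤ 20 ✓
[6, 1, 19] → sum 26
[1, 19, 3] → sum 23
[19, 3, 12] → sum 34
[3, 12, 17] → sum 32
[12, 17, 17] → sum 46
[17, 17, 9] → sum 43
[17, 9, 5] → sum 31
[9, 5, 10] → sum 24
[5, 10, 4] → sum 19  ≤ 20 ✓
[10, 4, 6] → sum 20  ≤ 20 ✓
9 windows satisfy the condition.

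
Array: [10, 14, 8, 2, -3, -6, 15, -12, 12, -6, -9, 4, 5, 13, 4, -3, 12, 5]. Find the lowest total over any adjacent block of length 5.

-11

Each size-5 window and its sum:
10 14 8 2 -3 → sum 31
14 8 2 -3 -6 → sum 15
8 2 -3 -6 15 → sum 16
2 -3 -6 15 -12 → sum -4
-3 -6 15 -12 12 → sum 6
-6 15 -12 12 -6 → sum 3
15 -12 12 -6 -9 → sum 0
-12 12 -6 -9 4 → sum -11
12 -6 -9 4 5 → sum 6
-6 -9 4 5 13 → sum 7
-9 4 5 13 4 → sum 17
4 5 13 4 -3 → sum 23
5 13 4 -3 12 → sum 31
13 4 -3 12 5 → sum 31
Lowest of these is -11.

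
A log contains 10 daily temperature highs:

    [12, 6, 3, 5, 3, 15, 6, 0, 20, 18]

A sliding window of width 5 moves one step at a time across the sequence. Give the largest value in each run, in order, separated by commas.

12, 15, 15, 15, 20, 20

12 6 3 5 3 → max 12
6 3 5 3 15 → max 15
3 5 3 15 6 → max 15
5 3 15 6 0 → max 15
3 15 6 0 20 → max 20
15 6 0 20 18 → max 20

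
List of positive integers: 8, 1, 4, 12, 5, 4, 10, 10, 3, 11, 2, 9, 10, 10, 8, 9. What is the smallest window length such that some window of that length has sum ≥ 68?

9

Extend right; whenever the sum reaches 68, record the length and shrink from the left:
add 8: running sum 8 < 68
add 1: running sum 9 < 68
add 4: running sum 13 < 68
add 12: running sum 25 < 68
add 5: running sum 30 < 68
add 4: running sum 34 < 68
add 10: running sum 44 < 68
add 10: running sum 54 < 68
add 3: running sum 57 < 68
end 9: [8, 1, 4, 12, 5, 4, 10, 10, 3, 11] sum 68, len 10
end 10: [8, 1, 4, 12, 5, 4, 10, 10, 3, 11, 2] sum 70, len 11
end 11: [4, 12, 5, 4, 10, 10, 3, 11, 2, 9] sum 70, len 10
end 12: [12, 5, 4, 10, 10, 3, 11, 2, 9, 10] sum 76, len 10
end 13: [4, 10, 10, 3, 11, 2, 9, 10, 10] sum 69, len 9
end 14: [10, 10, 3, 11, 2, 9, 10, 10, 8] sum 73, len 9
end 15: [10, 3, 11, 2, 9, 10, 10, 8, 9] sum 72, len 9
Shortest qualifying length: 9.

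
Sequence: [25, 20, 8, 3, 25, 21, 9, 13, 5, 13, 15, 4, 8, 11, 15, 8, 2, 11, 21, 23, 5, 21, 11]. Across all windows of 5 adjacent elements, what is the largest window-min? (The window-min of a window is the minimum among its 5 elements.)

25 20 8 3 25 → min 3
20 8 3 25 21 → min 3
8 3 25 21 9 → min 3
3 25 21 9 13 → min 3
25 21 9 13 5 → min 5
21 9 13 5 13 → min 5
9 13 5 13 15 → min 5
13 5 13 15 4 → min 4
5 13 15 4 8 → min 4
13 15 4 8 11 → min 4
15 4 8 11 15 → min 4
4 8 11 15 8 → min 4
8 11 15 8 2 → min 2
11 15 8 2 11 → min 2
15 8 2 11 21 → min 2
8 2 11 21 23 → min 2
2 11 21 23 5 → min 2
11 21 23 5 21 → min 5
21 23 5 21 11 → min 5
Largest of these is 5.

5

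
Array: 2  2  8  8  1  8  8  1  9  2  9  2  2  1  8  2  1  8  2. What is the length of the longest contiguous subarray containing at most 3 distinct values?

add 2: window [2] (1 distinct), len 1
add 2: window [2, 2] (1 distinct), len 2
add 8: window [2, 2, 8] (2 distinct), len 3
add 8: window [2, 2, 8, 8] (2 distinct), len 4
add 1: window [2, 2, 8, 8, 1] (3 distinct), len 5
add 8: window [2, 2, 8, 8, 1, 8] (3 distinct), len 6
add 8: window [2, 2, 8, 8, 1, 8, 8] (3 distinct), len 7
add 1: window [2, 2, 8, 8, 1, 8, 8, 1] (3 distinct), len 8
add 9: window [8, 8, 1, 8, 8, 1, 9] (3 distinct), len 7
add 2: window [1, 9, 2] (3 distinct), len 3
add 9: window [1, 9, 2, 9] (3 distinct), len 4
add 2: window [1, 9, 2, 9, 2] (3 distinct), len 5
add 2: window [1, 9, 2, 9, 2, 2] (3 distinct), len 6
add 1: window [1, 9, 2, 9, 2, 2, 1] (3 distinct), len 7
add 8: window [2, 2, 1, 8] (3 distinct), len 4
add 2: window [2, 2, 1, 8, 2] (3 distinct), len 5
add 1: window [2, 2, 1, 8, 2, 1] (3 distinct), len 6
add 8: window [2, 2, 1, 8, 2, 1, 8] (3 distinct), len 7
add 2: window [2, 2, 1, 8, 2, 1, 8, 2] (3 distinct), len 8
Longest length with ≤3 distinct: 8.

8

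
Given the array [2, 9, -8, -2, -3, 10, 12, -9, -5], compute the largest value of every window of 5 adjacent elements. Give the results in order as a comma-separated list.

9, 10, 12, 12, 12

[2, 9, -8, -2, -3] → max 9
[9, -8, -2, -3, 10] → max 10
[-8, -2, -3, 10, 12] → max 12
[-2, -3, 10, 12, -9] → max 12
[-3, 10, 12, -9, -5] → max 12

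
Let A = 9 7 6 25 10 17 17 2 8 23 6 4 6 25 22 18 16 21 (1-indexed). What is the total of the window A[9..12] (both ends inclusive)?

Elements at indices 9..12: 8, 23, 6, 4
sum(8, 23, 6, 4) = 41

41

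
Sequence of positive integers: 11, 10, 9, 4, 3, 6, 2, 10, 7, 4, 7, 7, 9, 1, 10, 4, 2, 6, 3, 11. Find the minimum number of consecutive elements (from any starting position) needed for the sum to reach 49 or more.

8

add 11: running sum 11 < 49
add 10: running sum 21 < 49
add 9: running sum 30 < 49
add 4: running sum 34 < 49
add 3: running sum 37 < 49
add 6: running sum 43 < 49
add 2: running sum 45 < 49
end 7: [11, 10, 9, 4, 3, 6, 2, 10] sum 55, len 8
end 8: [10, 9, 4, 3, 6, 2, 10, 7] sum 51, len 8
end 9: [10, 9, 4, 3, 6, 2, 10, 7, 4] sum 55, len 9
end 10: [9, 4, 3, 6, 2, 10, 7, 4, 7] sum 52, len 9
end 11: [4, 3, 6, 2, 10, 7, 4, 7, 7] sum 50, len 9
end 12: [6, 2, 10, 7, 4, 7, 7, 9] sum 52, len 8
end 13: [6, 2, 10, 7, 4, 7, 7, 9, 1] sum 53, len 9
end 14: [10, 7, 4, 7, 7, 9, 1, 10] sum 55, len 8
end 15: [7, 4, 7, 7, 9, 1, 10, 4] sum 49, len 8
end 16: [7, 4, 7, 7, 9, 1, 10, 4, 2] sum 51, len 9
end 17: [4, 7, 7, 9, 1, 10, 4, 2, 6] sum 50, len 9
end 18: [7, 7, 9, 1, 10, 4, 2, 6, 3] sum 49, len 9
end 19: [7, 9, 1, 10, 4, 2, 6, 3, 11] sum 53, len 9
Shortest qualifying length: 8.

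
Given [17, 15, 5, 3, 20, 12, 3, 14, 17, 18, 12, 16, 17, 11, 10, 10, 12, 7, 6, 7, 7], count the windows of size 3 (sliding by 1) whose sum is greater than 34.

17 15 5 → sum 37  > 34 ✓
15 5 3 → sum 23
5 3 20 → sum 28
3 20 12 → sum 35  > 34 ✓
20 12 3 → sum 35  > 34 ✓
12 3 14 → sum 29
3 14 17 → sum 34
14 17 18 → sum 49  > 34 ✓
17 18 12 → sum 47  > 34 ✓
18 12 16 → sum 46  > 34 ✓
12 16 17 → sum 45  > 34 ✓
16 17 11 → sum 44  > 34 ✓
17 11 10 → sum 38  > 34 ✓
11 10 10 → sum 31
10 10 12 → sum 32
10 12 7 → sum 29
12 7 6 → sum 25
7 6 7 → sum 20
6 7 7 → sum 20
9 windows satisfy the condition.

9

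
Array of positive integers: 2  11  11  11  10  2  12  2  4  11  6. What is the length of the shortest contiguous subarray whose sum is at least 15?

Extend right; whenever the sum reaches 15, record the length and shrink from the left:
add 2: running sum 2 < 15
add 11: running sum 13 < 15
add 11: shortest ending here [11, 11] sum 22, len 2
add 11: shortest ending here [11, 11] sum 22, len 2
add 10: shortest ending here [11, 10] sum 21, len 2
add 2: shortest ending here [11, 10, 2] sum 23, len 3
add 12: shortest ending here [10, 2, 12] sum 24, len 3
add 2: shortest ending here [2, 12, 2] sum 16, len 3
add 4: shortest ending here [12, 2, 4] sum 18, len 3
add 11: shortest ending here [4, 11] sum 15, len 2
add 6: shortest ending here [11, 6] sum 17, len 2
Shortest qualifying length: 2.

2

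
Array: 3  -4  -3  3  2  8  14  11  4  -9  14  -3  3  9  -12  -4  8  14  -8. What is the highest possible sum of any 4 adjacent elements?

Each size-4 window and its sum:
[3, -4, -3, 3] → sum -1
[-4, -3, 3, 2] → sum -2
[-3, 3, 2, 8] → sum 10
[3, 2, 8, 14] → sum 27
[2, 8, 14, 11] → sum 35
[8, 14, 11, 4] → sum 37
[14, 11, 4, -9] → sum 20
[11, 4, -9, 14] → sum 20
[4, -9, 14, -3] → sum 6
[-9, 14, -3, 3] → sum 5
[14, -3, 3, 9] → sum 23
[-3, 3, 9, -12] → sum -3
[3, 9, -12, -4] → sum -4
[9, -12, -4, 8] → sum 1
[-12, -4, 8, 14] → sum 6
[-4, 8, 14, -8] → sum 10
Highest of these is 37.

37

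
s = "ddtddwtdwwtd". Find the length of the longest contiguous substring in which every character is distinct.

[d] len 1
[d] len 1
[d, t] len 2
[t, d] len 2
[d] len 1
[d, w] len 2
[d, w, t] len 3
[w, t, d] len 3
[t, d, w] len 3
[w] len 1
[w, t] len 2
[w, t, d] len 3
Longest all-distinct length: 3.

3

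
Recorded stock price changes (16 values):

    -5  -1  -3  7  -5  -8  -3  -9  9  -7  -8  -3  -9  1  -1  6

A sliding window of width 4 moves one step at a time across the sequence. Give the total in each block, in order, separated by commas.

-2, -2, -9, -9, -25, -11, -10, -15, -9, -27, -19, -12, -3

[-5, -1, -3, 7] → sum -2
[-1, -3, 7, -5] → sum -2
[-3, 7, -5, -8] → sum -9
[7, -5, -8, -3] → sum -9
[-5, -8, -3, -9] → sum -25
[-8, -3, -9, 9] → sum -11
[-3, -9, 9, -7] → sum -10
[-9, 9, -7, -8] → sum -15
[9, -7, -8, -3] → sum -9
[-7, -8, -3, -9] → sum -27
[-8, -3, -9, 1] → sum -19
[-3, -9, 1, -1] → sum -12
[-9, 1, -1, 6] → sum -3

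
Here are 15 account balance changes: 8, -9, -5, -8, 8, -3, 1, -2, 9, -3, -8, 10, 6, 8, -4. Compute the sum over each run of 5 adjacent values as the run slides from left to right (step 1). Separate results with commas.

8 -9 -5 -8 8 → sum -6
-9 -5 -8 8 -3 → sum -17
-5 -8 8 -3 1 → sum -7
-8 8 -3 1 -2 → sum -4
8 -3 1 -2 9 → sum 13
-3 1 -2 9 -3 → sum 2
1 -2 9 -3 -8 → sum -3
-2 9 -3 -8 10 → sum 6
9 -3 -8 10 6 → sum 14
-3 -8 10 6 8 → sum 13
-8 10 6 8 -4 → sum 12

-6, -17, -7, -4, 13, 2, -3, 6, 14, 13, 12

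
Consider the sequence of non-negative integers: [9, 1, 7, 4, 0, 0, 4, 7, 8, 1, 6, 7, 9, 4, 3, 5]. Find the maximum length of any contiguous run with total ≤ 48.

add 9: [9] sum 9, len 1
add 1: [9, 1] sum 10, len 2
add 7: [9, 1, 7] sum 17, len 3
add 4: [9, 1, 7, 4] sum 21, len 4
add 0: [9, 1, 7, 4, 0] sum 21, len 5
add 0: [9, 1, 7, 4, 0, 0] sum 21, len 6
add 4: [9, 1, 7, 4, 0, 0, 4] sum 25, len 7
add 7: [9, 1, 7, 4, 0, 0, 4, 7] sum 32, len 8
add 8: [9, 1, 7, 4, 0, 0, 4, 7, 8] sum 40, len 9
add 1: [9, 1, 7, 4, 0, 0, 4, 7, 8, 1] sum 41, len 10
add 6: [9, 1, 7, 4, 0, 0, 4, 7, 8, 1, 6] sum 47, len 11
add 7: [1, 7, 4, 0, 0, 4, 7, 8, 1, 6, 7] sum 45, len 11
add 9: [4, 0, 0, 4, 7, 8, 1, 6, 7, 9] sum 46, len 10
add 4: [0, 0, 4, 7, 8, 1, 6, 7, 9, 4] sum 46, len 10
add 3: [7, 8, 1, 6, 7, 9, 4, 3] sum 45, len 8
add 5: [8, 1, 6, 7, 9, 4, 3, 5] sum 43, len 8
Longest length seen: 11.

11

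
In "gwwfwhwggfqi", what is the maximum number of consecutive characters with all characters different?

add g: [g] len 1
add w: [g, w] len 2
add w (repeat w, move left end past it): [w] len 1
add f: [w, f] len 2
add w (repeat w, move left end past it): [f, w] len 2
add h: [f, w, h] len 3
add w (repeat w, move left end past it): [h, w] len 2
add g: [h, w, g] len 3
add g (repeat g, move left end past it): [g] len 1
add f: [g, f] len 2
add q: [g, f, q] len 3
add i: [g, f, q, i] len 4
Longest all-distinct length: 4.

4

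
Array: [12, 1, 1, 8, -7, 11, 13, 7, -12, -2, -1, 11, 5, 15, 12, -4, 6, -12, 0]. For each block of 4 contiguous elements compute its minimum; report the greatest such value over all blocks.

(12, 1, 1, 8) → min 1
(1, 1, 8, -7) → min -7
(1, 8, -7, 11) → min -7
(8, -7, 11, 13) → min -7
(-7, 11, 13, 7) → min -7
(11, 13, 7, -12) → min -12
(13, 7, -12, -2) → min -12
(7, -12, -2, -1) → min -12
(-12, -2, -1, 11) → min -12
(-2, -1, 11, 5) → min -2
(-1, 11, 5, 15) → min -1
(11, 5, 15, 12) → min 5
(5, 15, 12, -4) → min -4
(15, 12, -4, 6) → min -4
(12, -4, 6, -12) → min -12
(-4, 6, -12, 0) → min -12
Greatest of these is 5.

5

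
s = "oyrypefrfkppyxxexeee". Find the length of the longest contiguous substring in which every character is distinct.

5

add o: [o] len 1
add y: [o, y] len 2
add r: [o, y, r] len 3
add y (repeat y, move left end past it): [r, y] len 2
add p: [r, y, p] len 3
add e: [r, y, p, e] len 4
add f: [r, y, p, e, f] len 5
add r (repeat r, move left end past it): [y, p, e, f, r] len 5
add f (repeat f, move left end past it): [r, f] len 2
add k: [r, f, k] len 3
add p: [r, f, k, p] len 4
add p (repeat p, move left end past it): [p] len 1
add y: [p, y] len 2
add x: [p, y, x] len 3
add x (repeat x, move left end past it): [x] len 1
add e: [x, e] len 2
add x (repeat x, move left end past it): [e, x] len 2
add e (repeat e, move left end past it): [x, e] len 2
add e (repeat e, move left end past it): [e] len 1
add e (repeat e, move left end past it): [e] len 1
Longest all-distinct length: 5.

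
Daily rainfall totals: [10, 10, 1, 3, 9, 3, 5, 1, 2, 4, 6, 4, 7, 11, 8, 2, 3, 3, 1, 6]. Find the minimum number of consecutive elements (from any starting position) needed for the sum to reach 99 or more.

20

add 10: running sum 10 < 99
add 10: running sum 20 < 99
add 1: running sum 21 < 99
add 3: running sum 24 < 99
add 9: running sum 33 < 99
add 3: running sum 36 < 99
add 5: running sum 41 < 99
add 1: running sum 42 < 99
add 2: running sum 44 < 99
add 4: running sum 48 < 99
add 6: running sum 54 < 99
add 4: running sum 58 < 99
add 7: running sum 65 < 99
add 11: running sum 76 < 99
add 8: running sum 84 < 99
add 2: running sum 86 < 99
add 3: running sum 89 < 99
add 3: running sum 92 < 99
add 1: running sum 93 < 99
add 6: shortest ending here [10, 10, 1, 3, 9, 3, 5, 1, 2, 4, 6, 4, 7, 11, 8, 2, 3, 3, 1, 6] sum 99, len 20
Shortest qualifying length: 20.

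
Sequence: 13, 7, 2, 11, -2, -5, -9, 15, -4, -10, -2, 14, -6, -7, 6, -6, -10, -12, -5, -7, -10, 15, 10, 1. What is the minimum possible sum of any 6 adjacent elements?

[13, 7, 2, 11, -2, -5] → sum 26
[7, 2, 11, -2, -5, -9] → sum 4
[2, 11, -2, -5, -9, 15] → sum 12
[11, -2, -5, -9, 15, -4] → sum 6
[-2, -5, -9, 15, -4, -10] → sum -15
[-5, -9, 15, -4, -10, -2] → sum -15
[-9, 15, -4, -10, -2, 14] → sum 4
[15, -4, -10, -2, 14, -6] → sum 7
[-4, -10, -2, 14, -6, -7] → sum -15
[-10, -2, 14, -6, -7, 6] → sum -5
[-2, 14, -6, -7, 6, -6] → sum -1
[14, -6, -7, 6, -6, -10] → sum -9
[-6, -7, 6, -6, -10, -12] → sum -35
[-7, 6, -6, -10, -12, -5] → sum -34
[6, -6, -10, -12, -5, -7] → sum -34
[-6, -10, -12, -5, -7, -10] → sum -50
[-10, -12, -5, -7, -10, 15] → sum -29
[-12, -5, -7, -10, 15, 10] → sum -9
[-5, -7, -10, 15, 10, 1] → sum 4
Minimum of these is -50.

-50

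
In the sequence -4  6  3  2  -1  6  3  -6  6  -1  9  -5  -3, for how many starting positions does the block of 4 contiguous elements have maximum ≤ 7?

[-4, 6, 3, 2] → max 6  ≤ 7 ✓
[6, 3, 2, -1] → max 6  ≤ 7 ✓
[3, 2, -1, 6] → max 6  ≤ 7 ✓
[2, -1, 6, 3] → max 6  ≤ 7 ✓
[-1, 6, 3, -6] → max 6  ≤ 7 ✓
[6, 3, -6, 6] → max 6  ≤ 7 ✓
[3, -6, 6, -1] → max 6  ≤ 7 ✓
[-6, 6, -1, 9] → max 9
[6, -1, 9, -5] → max 9
[-1, 9, -5, -3] → max 9
7 windows satisfy the condition.

7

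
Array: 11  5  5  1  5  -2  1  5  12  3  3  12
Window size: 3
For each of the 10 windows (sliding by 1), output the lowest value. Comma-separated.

5, 1, 1, -2, -2, -2, 1, 3, 3, 3

[11, 5, 5] → min 5
[5, 5, 1] → min 1
[5, 1, 5] → min 1
[1, 5, -2] → min -2
[5, -2, 1] → min -2
[-2, 1, 5] → min -2
[1, 5, 12] → min 1
[5, 12, 3] → min 3
[12, 3, 3] → min 3
[3, 3, 12] → min 3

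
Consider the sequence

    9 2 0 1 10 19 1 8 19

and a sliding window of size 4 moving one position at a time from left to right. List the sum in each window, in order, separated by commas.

[9, 2, 0, 1] → sum 12
[2, 0, 1, 10] → sum 13
[0, 1, 10, 19] → sum 30
[1, 10, 19, 1] → sum 31
[10, 19, 1, 8] → sum 38
[19, 1, 8, 19] → sum 47

12, 13, 30, 31, 38, 47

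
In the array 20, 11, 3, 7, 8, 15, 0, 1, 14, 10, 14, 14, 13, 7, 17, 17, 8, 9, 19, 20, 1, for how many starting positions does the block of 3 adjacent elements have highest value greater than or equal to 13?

(20, 11, 3) → max 20  ≥ 13 ✓
(11, 3, 7) → max 11
(3, 7, 8) → max 8
(7, 8, 15) → max 15  ≥ 13 ✓
(8, 15, 0) → max 15  ≥ 13 ✓
(15, 0, 1) → max 15  ≥ 13 ✓
(0, 1, 14) → max 14  ≥ 13 ✓
(1, 14, 10) → max 14  ≥ 13 ✓
(14, 10, 14) → max 14  ≥ 13 ✓
(10, 14, 14) → max 14  ≥ 13 ✓
(14, 14, 13) → max 14  ≥ 13 ✓
(14, 13, 7) → max 14  ≥ 13 ✓
(13, 7, 17) → max 17  ≥ 13 ✓
(7, 17, 17) → max 17  ≥ 13 ✓
(17, 17, 8) → max 17  ≥ 13 ✓
(17, 8, 9) → max 17  ≥ 13 ✓
(8, 9, 19) → max 19  ≥ 13 ✓
(9, 19, 20) → max 20  ≥ 13 ✓
(19, 20, 1) → max 20  ≥ 13 ✓
17 windows satisfy the condition.

17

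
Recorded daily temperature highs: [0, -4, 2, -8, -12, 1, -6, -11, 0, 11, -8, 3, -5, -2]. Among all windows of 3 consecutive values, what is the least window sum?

-19

Each size-3 window and its sum:
0 -4 2 → sum -2
-4 2 -8 → sum -10
2 -8 -12 → sum -18
-8 -12 1 → sum -19
-12 1 -6 → sum -17
1 -6 -11 → sum -16
-6 -11 0 → sum -17
-11 0 11 → sum 0
0 11 -8 → sum 3
11 -8 3 → sum 6
-8 3 -5 → sum -10
3 -5 -2 → sum -4
Least of these is -19.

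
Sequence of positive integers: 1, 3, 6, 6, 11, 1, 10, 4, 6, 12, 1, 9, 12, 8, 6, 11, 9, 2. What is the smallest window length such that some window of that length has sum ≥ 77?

add 1: running sum 1 < 77
add 3: running sum 4 < 77
add 6: running sum 10 < 77
add 6: running sum 16 < 77
add 11: running sum 27 < 77
add 1: running sum 28 < 77
add 10: running sum 38 < 77
add 4: running sum 42 < 77
add 6: running sum 48 < 77
add 12: running sum 60 < 77
add 1: running sum 61 < 77
add 9: running sum 70 < 77
add 12: shortest ending here [6, 6, 11, 1, 10, 4, 6, 12, 1, 9, 12] sum 78, len 11
add 8: shortest ending here [6, 11, 1, 10, 4, 6, 12, 1, 9, 12, 8] sum 80, len 11
add 6: shortest ending here [11, 1, 10, 4, 6, 12, 1, 9, 12, 8, 6] sum 80, len 11
add 11: shortest ending here [10, 4, 6, 12, 1, 9, 12, 8, 6, 11] sum 79, len 10
add 9: shortest ending here [4, 6, 12, 1, 9, 12, 8, 6, 11, 9] sum 78, len 10
add 2: shortest ending here [4, 6, 12, 1, 9, 12, 8, 6, 11, 9, 2] sum 80, len 11
Shortest qualifying length: 10.

10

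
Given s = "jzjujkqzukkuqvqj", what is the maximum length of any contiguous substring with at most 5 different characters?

13

Extend right; when distinct count exceeds 5, shrink from the left:
[j] 1 distinct, len 1
[j, z] 2 distinct, len 2
[j, z, j] 2 distinct, len 3
[j, z, j, u] 3 distinct, len 4
[j, z, j, u, j] 3 distinct, len 5
[j, z, j, u, j, k] 4 distinct, len 6
[j, z, j, u, j, k, q] 5 distinct, len 7
[j, z, j, u, j, k, q, z] 5 distinct, len 8
[j, z, j, u, j, k, q, z, u] 5 distinct, len 9
[j, z, j, u, j, k, q, z, u, k] 5 distinct, len 10
[j, z, j, u, j, k, q, z, u, k, k] 5 distinct, len 11
[j, z, j, u, j, k, q, z, u, k, k, u] 5 distinct, len 12
[j, z, j, u, j, k, q, z, u, k, k, u, q] 5 distinct, len 13
[k, q, z, u, k, k, u, q, v] 5 distinct, len 9
[k, q, z, u, k, k, u, q, v, q] 5 distinct, len 10
[u, k, k, u, q, v, q, j] 5 distinct, len 8
Longest length with ≤5 distinct: 13.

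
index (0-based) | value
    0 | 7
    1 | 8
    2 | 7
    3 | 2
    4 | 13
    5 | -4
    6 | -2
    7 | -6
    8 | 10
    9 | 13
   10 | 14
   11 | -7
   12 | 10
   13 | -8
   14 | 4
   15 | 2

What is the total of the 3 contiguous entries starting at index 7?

17

Elements at indices 7..9: -6, 10, 13
sum(-6, 10, 13) = 17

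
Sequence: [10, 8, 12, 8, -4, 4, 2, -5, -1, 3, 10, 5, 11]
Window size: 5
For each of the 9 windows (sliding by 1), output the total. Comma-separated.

(10, 8, 12, 8, -4) → sum 34
(8, 12, 8, -4, 4) → sum 28
(12, 8, -4, 4, 2) → sum 22
(8, -4, 4, 2, -5) → sum 5
(-4, 4, 2, -5, -1) → sum -4
(4, 2, -5, -1, 3) → sum 3
(2, -5, -1, 3, 10) → sum 9
(-5, -1, 3, 10, 5) → sum 12
(-1, 3, 10, 5, 11) → sum 28

34, 28, 22, 5, -4, 3, 9, 12, 28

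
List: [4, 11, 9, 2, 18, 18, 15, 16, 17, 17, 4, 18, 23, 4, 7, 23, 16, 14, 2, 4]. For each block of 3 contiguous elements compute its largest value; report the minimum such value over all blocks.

11

Window maxs for each of the 18 positions:
[4, 11, 9] → max 11
[11, 9, 2] → max 11
[9, 2, 18] → max 18
[2, 18, 18] → max 18
[18, 18, 15] → max 18
[18, 15, 16] → max 18
[15, 16, 17] → max 17
[16, 17, 17] → max 17
[17, 17, 4] → max 17
[17, 4, 18] → max 18
[4, 18, 23] → max 23
[18, 23, 4] → max 23
[23, 4, 7] → max 23
[4, 7, 23] → max 23
[7, 23, 16] → max 23
[23, 16, 14] → max 23
[16, 14, 2] → max 16
[14, 2, 4] → max 14
Minimum of these is 11.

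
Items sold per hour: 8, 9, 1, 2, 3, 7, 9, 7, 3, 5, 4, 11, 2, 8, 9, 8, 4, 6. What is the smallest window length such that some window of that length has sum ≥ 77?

12

add 8: running sum 8 < 77
add 9: running sum 17 < 77
add 1: running sum 18 < 77
add 2: running sum 20 < 77
add 3: running sum 23 < 77
add 7: running sum 30 < 77
add 9: running sum 39 < 77
add 7: running sum 46 < 77
add 3: running sum 49 < 77
add 5: running sum 54 < 77
add 4: running sum 58 < 77
add 11: running sum 69 < 77
add 2: running sum 71 < 77
add 8: shortest ending here [8, 9, 1, 2, 3, 7, 9, 7, 3, 5, 4, 11, 2, 8] sum 79, len 14
add 9: shortest ending here [9, 1, 2, 3, 7, 9, 7, 3, 5, 4, 11, 2, 8, 9] sum 80, len 14
add 8: shortest ending here [2, 3, 7, 9, 7, 3, 5, 4, 11, 2, 8, 9, 8] sum 78, len 13
add 4: shortest ending here [7, 9, 7, 3, 5, 4, 11, 2, 8, 9, 8, 4] sum 77, len 12
add 6: shortest ending here [7, 9, 7, 3, 5, 4, 11, 2, 8, 9, 8, 4, 6] sum 83, len 13
Shortest qualifying length: 12.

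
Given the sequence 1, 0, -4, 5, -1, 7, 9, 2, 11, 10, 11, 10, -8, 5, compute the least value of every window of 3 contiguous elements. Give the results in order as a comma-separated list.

[1, 0, -4] → min -4
[0, -4, 5] → min -4
[-4, 5, -1] → min -4
[5, -1, 7] → min -1
[-1, 7, 9] → min -1
[7, 9, 2] → min 2
[9, 2, 11] → min 2
[2, 11, 10] → min 2
[11, 10, 11] → min 10
[10, 11, 10] → min 10
[11, 10, -8] → min -8
[10, -8, 5] → min -8

-4, -4, -4, -1, -1, 2, 2, 2, 10, 10, -8, -8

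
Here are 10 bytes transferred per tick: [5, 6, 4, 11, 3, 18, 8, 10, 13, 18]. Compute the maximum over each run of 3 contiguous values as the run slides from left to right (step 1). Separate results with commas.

(5, 6, 4) → max 6
(6, 4, 11) → max 11
(4, 11, 3) → max 11
(11, 3, 18) → max 18
(3, 18, 8) → max 18
(18, 8, 10) → max 18
(8, 10, 13) → max 13
(10, 13, 18) → max 18

6, 11, 11, 18, 18, 18, 13, 18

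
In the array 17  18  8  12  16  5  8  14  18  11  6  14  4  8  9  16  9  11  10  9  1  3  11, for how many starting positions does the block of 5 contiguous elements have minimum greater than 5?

(17, 18, 8, 12, 16) → min 8  > 5 ✓
(18, 8, 12, 16, 5) → min 5
(8, 12, 16, 5, 8) → min 5
(12, 16, 5, 8, 14) → min 5
(16, 5, 8, 14, 18) → min 5
(5, 8, 14, 18, 11) → min 5
(8, 14, 18, 11, 6) → min 6  > 5 ✓
(14, 18, 11, 6, 14) → min 6  > 5 ✓
(18, 11, 6, 14, 4) → min 4
(11, 6, 14, 4, 8) → min 4
(6, 14, 4, 8, 9) → min 4
(14, 4, 8, 9, 16) → min 4
(4, 8, 9, 16, 9) → min 4
(8, 9, 16, 9, 11) → min 8  > 5 ✓
(9, 16, 9, 11, 10) → min 9  > 5 ✓
(16, 9, 11, 10, 9) → min 9  > 5 ✓
(9, 11, 10, 9, 1) → min 1
(11, 10, 9, 1, 3) → min 1
(10, 9, 1, 3, 11) → min 1
6 windows satisfy the condition.

6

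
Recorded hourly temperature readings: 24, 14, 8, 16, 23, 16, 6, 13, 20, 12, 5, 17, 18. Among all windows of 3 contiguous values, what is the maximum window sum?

55

24 14 8 → sum 46
14 8 16 → sum 38
8 16 23 → sum 47
16 23 16 → sum 55
23 16 6 → sum 45
16 6 13 → sum 35
6 13 20 → sum 39
13 20 12 → sum 45
20 12 5 → sum 37
12 5 17 → sum 34
5 17 18 → sum 40
Maximum of these is 55.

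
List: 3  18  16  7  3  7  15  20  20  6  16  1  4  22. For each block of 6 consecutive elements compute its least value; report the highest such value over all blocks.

6

[3, 18, 16, 7, 3, 7] → min 3
[18, 16, 7, 3, 7, 15] → min 3
[16, 7, 3, 7, 15, 20] → min 3
[7, 3, 7, 15, 20, 20] → min 3
[3, 7, 15, 20, 20, 6] → min 3
[7, 15, 20, 20, 6, 16] → min 6
[15, 20, 20, 6, 16, 1] → min 1
[20, 20, 6, 16, 1, 4] → min 1
[20, 6, 16, 1, 4, 22] → min 1
Highest of these is 6.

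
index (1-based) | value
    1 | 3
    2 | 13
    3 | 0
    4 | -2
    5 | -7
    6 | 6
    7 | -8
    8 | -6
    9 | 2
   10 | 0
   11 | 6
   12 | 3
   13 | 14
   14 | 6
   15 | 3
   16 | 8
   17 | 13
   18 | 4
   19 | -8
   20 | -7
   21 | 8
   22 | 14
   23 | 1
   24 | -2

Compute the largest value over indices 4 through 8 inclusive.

6

Elements at indices 4..8: -2, -7, 6, -8, -6
max(-2, -7, 6, -8, -6) = 6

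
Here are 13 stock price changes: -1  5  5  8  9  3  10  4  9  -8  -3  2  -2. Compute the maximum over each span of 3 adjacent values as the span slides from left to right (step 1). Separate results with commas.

-1 5 5 → max 5
5 5 8 → max 8
5 8 9 → max 9
8 9 3 → max 9
9 3 10 → max 10
3 10 4 → max 10
10 4 9 → max 10
4 9 -8 → max 9
9 -8 -3 → max 9
-8 -3 2 → max 2
-3 2 -2 → max 2

5, 8, 9, 9, 10, 10, 10, 9, 9, 2, 2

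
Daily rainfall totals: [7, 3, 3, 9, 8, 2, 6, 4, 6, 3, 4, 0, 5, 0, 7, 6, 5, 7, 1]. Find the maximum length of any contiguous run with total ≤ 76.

add 7: [7] sum 7, len 1
add 3: [7, 3] sum 10, len 2
add 3: [7, 3, 3] sum 13, len 3
add 9: [7, 3, 3, 9] sum 22, len 4
add 8: [7, 3, 3, 9, 8] sum 30, len 5
add 2: [7, 3, 3, 9, 8, 2] sum 32, len 6
add 6: [7, 3, 3, 9, 8, 2, 6] sum 38, len 7
add 4: [7, 3, 3, 9, 8, 2, 6, 4] sum 42, len 8
add 6: [7, 3, 3, 9, 8, 2, 6, 4, 6] sum 48, len 9
add 3: [7, 3, 3, 9, 8, 2, 6, 4, 6, 3] sum 51, len 10
add 4: [7, 3, 3, 9, 8, 2, 6, 4, 6, 3, 4] sum 55, len 11
add 0: [7, 3, 3, 9, 8, 2, 6, 4, 6, 3, 4, 0] sum 55, len 12
add 5: [7, 3, 3, 9, 8, 2, 6, 4, 6, 3, 4, 0, 5] sum 60, len 13
add 0: [7, 3, 3, 9, 8, 2, 6, 4, 6, 3, 4, 0, 5, 0] sum 60, len 14
add 7: [7, 3, 3, 9, 8, 2, 6, 4, 6, 3, 4, 0, 5, 0, 7] sum 67, len 15
add 6: [7, 3, 3, 9, 8, 2, 6, 4, 6, 3, 4, 0, 5, 0, 7, 6] sum 73, len 16
add 5: [3, 3, 9, 8, 2, 6, 4, 6, 3, 4, 0, 5, 0, 7, 6, 5] sum 71, len 16
add 7: [3, 9, 8, 2, 6, 4, 6, 3, 4, 0, 5, 0, 7, 6, 5, 7] sum 75, len 16
add 1: [3, 9, 8, 2, 6, 4, 6, 3, 4, 0, 5, 0, 7, 6, 5, 7, 1] sum 76, len 17
Longest length seen: 17.

17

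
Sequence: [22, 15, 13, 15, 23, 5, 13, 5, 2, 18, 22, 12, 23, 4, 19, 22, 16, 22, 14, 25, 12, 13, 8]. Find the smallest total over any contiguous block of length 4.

[22, 15, 13, 15] → sum 65
[15, 13, 15, 23] → sum 66
[13, 15, 23, 5] → sum 56
[15, 23, 5, 13] → sum 56
[23, 5, 13, 5] → sum 46
[5, 13, 5, 2] → sum 25
[13, 5, 2, 18] → sum 38
[5, 2, 18, 22] → sum 47
[2, 18, 22, 12] → sum 54
[18, 22, 12, 23] → sum 75
[22, 12, 23, 4] → sum 61
[12, 23, 4, 19] → sum 58
[23, 4, 19, 22] → sum 68
[4, 19, 22, 16] → sum 61
[19, 22, 16, 22] → sum 79
[22, 16, 22, 14] → sum 74
[16, 22, 14, 25] → sum 77
[22, 14, 25, 12] → sum 73
[14, 25, 12, 13] → sum 64
[25, 12, 13, 8] → sum 58
Smallest of these is 25.

25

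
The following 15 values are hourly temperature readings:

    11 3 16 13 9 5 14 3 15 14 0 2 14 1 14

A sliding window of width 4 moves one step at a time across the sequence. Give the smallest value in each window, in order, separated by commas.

3, 3, 5, 5, 3, 3, 3, 0, 0, 0, 0, 1

Sliding a size-4 window across the 15 values:
(11, 3, 16, 13) → min 3
(3, 16, 13, 9) → min 3
(16, 13, 9, 5) → min 5
(13, 9, 5, 14) → min 5
(9, 5, 14, 3) → min 3
(5, 14, 3, 15) → min 3
(14, 3, 15, 14) → min 3
(3, 15, 14, 0) → min 0
(15, 14, 0, 2) → min 0
(14, 0, 2, 14) → min 0
(0, 2, 14, 1) → min 0
(2, 14, 1, 14) → min 1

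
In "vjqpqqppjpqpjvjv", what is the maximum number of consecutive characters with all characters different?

[v] len 1
[v, j] len 2
[v, j, q] len 3
[v, j, q, p] len 4
[p, q] len 2
[q] len 1
[q, p] len 2
[p] len 1
[p, j] len 2
[j, p] len 2
[j, p, q] len 3
[q, p] len 2
[q, p, j] len 3
[q, p, j, v] len 4
[v, j] len 2
[j, v] len 2
Longest all-distinct length: 4.

4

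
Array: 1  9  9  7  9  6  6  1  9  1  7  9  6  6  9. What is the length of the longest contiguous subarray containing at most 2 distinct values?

4

Extend right; when distinct count exceeds 2, shrink from the left:
[1] 1 distinct, len 1
[1, 9] 2 distinct, len 2
[1, 9, 9] 2 distinct, len 3
[9, 9, 7] 2 distinct, len 3
[9, 9, 7, 9] 2 distinct, len 4
[9, 6] 2 distinct, len 2
[9, 6, 6] 2 distinct, len 3
[6, 6, 1] 2 distinct, len 3
[1, 9] 2 distinct, len 2
[1, 9, 1] 2 distinct, len 3
[1, 7] 2 distinct, len 2
[7, 9] 2 distinct, len 2
[9, 6] 2 distinct, len 2
[9, 6, 6] 2 distinct, len 3
[9, 6, 6, 9] 2 distinct, len 4
Longest length with ≤2 distinct: 4.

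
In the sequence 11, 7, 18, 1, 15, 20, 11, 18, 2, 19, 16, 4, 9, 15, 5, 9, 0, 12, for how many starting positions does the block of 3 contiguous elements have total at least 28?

13

(11, 7, 18) → sum 36  ≥ 28 ✓
(7, 18, 1) → sum 26
(18, 1, 15) → sum 34  ≥ 28 ✓
(1, 15, 20) → sum 36  ≥ 28 ✓
(15, 20, 11) → sum 46  ≥ 28 ✓
(20, 11, 18) → sum 49  ≥ 28 ✓
(11, 18, 2) → sum 31  ≥ 28 ✓
(18, 2, 19) → sum 39  ≥ 28 ✓
(2, 19, 16) → sum 37  ≥ 28 ✓
(19, 16, 4) → sum 39  ≥ 28 ✓
(16, 4, 9) → sum 29  ≥ 28 ✓
(4, 9, 15) → sum 28  ≥ 28 ✓
(9, 15, 5) → sum 29  ≥ 28 ✓
(15, 5, 9) → sum 29  ≥ 28 ✓
(5, 9, 0) → sum 14
(9, 0, 12) → sum 21
13 windows satisfy the condition.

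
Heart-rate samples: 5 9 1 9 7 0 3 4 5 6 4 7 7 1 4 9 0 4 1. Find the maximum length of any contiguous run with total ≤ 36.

add 5: [5] sum 5, len 1
add 9: [5, 9] sum 14, len 2
add 1: [5, 9, 1] sum 15, len 3
add 9: [5, 9, 1, 9] sum 24, len 4
add 7: [5, 9, 1, 9, 7] sum 31, len 5
add 0: [5, 9, 1, 9, 7, 0] sum 31, len 6
add 3: [5, 9, 1, 9, 7, 0, 3] sum 34, len 7
add 4: [9, 1, 9, 7, 0, 3, 4] sum 33, len 7
add 5: [1, 9, 7, 0, 3, 4, 5] sum 29, len 7
add 6: [1, 9, 7, 0, 3, 4, 5, 6] sum 35, len 8
add 4: [7, 0, 3, 4, 5, 6, 4] sum 29, len 7
add 7: [7, 0, 3, 4, 5, 6, 4, 7] sum 36, len 8
add 7: [0, 3, 4, 5, 6, 4, 7, 7] sum 36, len 8
add 1: [4, 5, 6, 4, 7, 7, 1] sum 34, len 7
add 4: [5, 6, 4, 7, 7, 1, 4] sum 34, len 7
add 9: [4, 7, 7, 1, 4, 9] sum 32, len 6
add 0: [4, 7, 7, 1, 4, 9, 0] sum 32, len 7
add 4: [4, 7, 7, 1, 4, 9, 0, 4] sum 36, len 8
add 1: [7, 7, 1, 4, 9, 0, 4, 1] sum 33, len 8
Longest length seen: 8.

8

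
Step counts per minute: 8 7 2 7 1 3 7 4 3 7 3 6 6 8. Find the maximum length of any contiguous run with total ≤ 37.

→ 8: sum 8, len 1
→ 7: sum 15, len 2
→ 2: sum 17, len 3
→ 7: sum 24, len 4
→ 1: sum 25, len 5
→ 3: sum 28, len 6
→ 7: sum 35, len 7
→ 4 (dropped 8): sum 31, len 7
→ 3: sum 34, len 8
→ 7 (dropped 7): sum 34, len 8
→ 3: sum 37, len 9
→ 6 (dropped 2, 7): sum 34, len 8
→ 6 (dropped 1, 3): sum 36, len 7
→ 8 (dropped 7): sum 37, len 7
Longest length seen: 9.

9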